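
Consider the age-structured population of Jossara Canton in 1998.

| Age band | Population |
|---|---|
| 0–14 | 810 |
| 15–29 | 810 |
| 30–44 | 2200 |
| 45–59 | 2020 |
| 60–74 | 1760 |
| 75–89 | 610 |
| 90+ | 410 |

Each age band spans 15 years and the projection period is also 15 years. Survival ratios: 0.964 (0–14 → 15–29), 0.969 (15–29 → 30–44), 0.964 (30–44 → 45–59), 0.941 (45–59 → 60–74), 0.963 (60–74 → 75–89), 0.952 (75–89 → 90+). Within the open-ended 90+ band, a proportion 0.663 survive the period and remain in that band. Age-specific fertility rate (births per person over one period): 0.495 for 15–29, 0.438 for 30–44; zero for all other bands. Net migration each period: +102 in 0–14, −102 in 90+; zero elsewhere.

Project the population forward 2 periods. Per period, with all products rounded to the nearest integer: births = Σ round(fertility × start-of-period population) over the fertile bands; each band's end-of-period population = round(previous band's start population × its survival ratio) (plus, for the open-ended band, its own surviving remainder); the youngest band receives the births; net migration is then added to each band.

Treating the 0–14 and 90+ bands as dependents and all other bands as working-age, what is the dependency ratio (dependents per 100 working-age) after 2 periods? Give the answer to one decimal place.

Period 1:
Births: 810 * 0.495 = 401  |  2200 * 0.438 = 964 → total 1365
15–29: 810 * 0.964 = 781
30–44: 810 * 0.969 = 785
45–59: 2200 * 0.964 = 2121
60–74: 2020 * 0.941 = 1901
75–89: 1760 * 0.963 = 1695
90+: 610 * 0.952 + 410 * 0.663 = 581 + 272 = 853
Net migration: 0–14 + 102 → 1467; 90+ − 102 → 751
End of period: [1467, 781, 785, 2121, 1901, 1695, 751]
Period 2:
Births: 781 * 0.495 = 387  |  785 * 0.438 = 344 → total 731
15–29: 1467 * 0.964 = 1414
30–44: 781 * 0.969 = 757
45–59: 785 * 0.964 = 757
60–74: 2121 * 0.941 = 1996
75–89: 1901 * 0.963 = 1831
90+: 1695 * 0.952 + 751 * 0.663 = 1614 + 498 = 2112
Net migration: 0–14 + 102 → 833; 90+ − 102 → 2010
End of period: [833, 1414, 757, 757, 1996, 1831, 2010]
Dependents (band 0–14 + band 90+) = 833 + 2010 = 2843; working-age = 6755; ratio = 2843/6755 × 100 = 42.1

42.1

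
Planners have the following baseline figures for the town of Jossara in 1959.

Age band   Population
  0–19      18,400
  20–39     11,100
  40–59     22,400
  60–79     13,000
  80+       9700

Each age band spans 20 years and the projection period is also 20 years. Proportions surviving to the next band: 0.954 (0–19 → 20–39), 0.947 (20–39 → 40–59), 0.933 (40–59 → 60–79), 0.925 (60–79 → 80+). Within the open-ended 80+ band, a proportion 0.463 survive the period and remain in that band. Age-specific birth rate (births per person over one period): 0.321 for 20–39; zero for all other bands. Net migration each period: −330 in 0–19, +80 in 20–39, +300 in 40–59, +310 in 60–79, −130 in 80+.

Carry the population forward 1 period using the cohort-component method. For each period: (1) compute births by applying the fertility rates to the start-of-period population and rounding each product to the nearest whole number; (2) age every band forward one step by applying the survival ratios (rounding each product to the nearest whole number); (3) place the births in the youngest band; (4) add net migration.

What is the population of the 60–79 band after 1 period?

21209

Call the bands 1 to 5, youngest first.
Period 1.
Births: 11100 × 0.321 = 3563
Band 2: 18400 × 0.954 = 17554
Band 3: 11100 × 0.947 = 10512
Band 4: 22400 × 0.933 = 20899
Band 5: 13000 × 0.925 + 9700 × 0.463 = 12025 + 4491 = 16516
Net migration: Band 1 − 330 → 3233; Band 2 + 80 → 17634; Band 3 + 300 → 10812; Band 4 + 310 → 21209; Band 5 − 130 → 16386
Population now: 0–19=3233, 20–39=17634, 40–59=10812, 60–79=21209, 80+=16386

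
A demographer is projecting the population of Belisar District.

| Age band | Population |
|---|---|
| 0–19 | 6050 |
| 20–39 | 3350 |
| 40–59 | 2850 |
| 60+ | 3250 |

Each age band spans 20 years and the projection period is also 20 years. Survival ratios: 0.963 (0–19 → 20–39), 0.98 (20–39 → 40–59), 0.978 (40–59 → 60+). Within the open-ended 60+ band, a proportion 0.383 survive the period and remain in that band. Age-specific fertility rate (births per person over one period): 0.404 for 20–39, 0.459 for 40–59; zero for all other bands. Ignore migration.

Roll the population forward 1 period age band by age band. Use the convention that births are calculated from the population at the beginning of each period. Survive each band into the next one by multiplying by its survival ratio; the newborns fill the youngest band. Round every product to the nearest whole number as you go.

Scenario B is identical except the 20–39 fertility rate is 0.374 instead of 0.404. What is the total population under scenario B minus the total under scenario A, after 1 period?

-100

(Groups numbered youngest = 1 to oldest = 4.)
— Period 1 —
Births: 3350 * 0.404 = 1353 ; 2850 * 0.459 = 1308 — total 2661
Group 2: 6050 * 0.963 = 5826
Group 3: 3350 * 0.98 = 3283
Group 4: 2850 * 0.978 + 3250 * 0.383 = 2787 + 1245 = 4032
Giving 2661 / 5826 / 3283 / 4032.
Scenario A total after 1 period: 15802
Scenario B projection —
— Period 1 —
Births: 3350 * 0.374 = 1253 ; 2850 * 0.459 = 1308 — total 2561
Group 2: 6050 * 0.963 = 5826
Group 3: 3350 * 0.98 = 3283
Group 4: 2850 * 0.978 + 3250 * 0.383 = 2787 + 1245 = 4032
Giving 2561 / 5826 / 3283 / 4032.
Scenario B total after 1 period: 15702
Difference B − A = 15702 − 15802 = -100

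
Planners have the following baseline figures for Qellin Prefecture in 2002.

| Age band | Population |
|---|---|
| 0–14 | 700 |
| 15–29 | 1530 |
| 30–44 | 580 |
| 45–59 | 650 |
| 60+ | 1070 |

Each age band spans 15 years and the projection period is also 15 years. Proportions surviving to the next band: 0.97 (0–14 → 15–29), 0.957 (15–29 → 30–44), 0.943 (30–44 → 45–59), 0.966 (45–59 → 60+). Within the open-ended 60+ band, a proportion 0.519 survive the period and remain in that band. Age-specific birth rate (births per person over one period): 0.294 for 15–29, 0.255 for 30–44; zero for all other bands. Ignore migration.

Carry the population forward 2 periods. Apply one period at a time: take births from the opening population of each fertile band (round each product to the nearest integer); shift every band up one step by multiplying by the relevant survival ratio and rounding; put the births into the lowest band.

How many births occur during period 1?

598

(Bands numbered youngest = 1 to oldest = 5.)
— Period 1 —
Births: 1530 × 0.294 = 450 ; 580 × 0.255 = 148 → 598
Band 2: 700 × 0.97 = 679
Band 3: 1530 × 0.957 = 1464
Band 4: 580 × 0.943 = 547
Band 5: 650 × 0.966 + 1070 × 0.519 = 628 + 555 = 1183
End of period: [598, 679, 1464, 547, 1183]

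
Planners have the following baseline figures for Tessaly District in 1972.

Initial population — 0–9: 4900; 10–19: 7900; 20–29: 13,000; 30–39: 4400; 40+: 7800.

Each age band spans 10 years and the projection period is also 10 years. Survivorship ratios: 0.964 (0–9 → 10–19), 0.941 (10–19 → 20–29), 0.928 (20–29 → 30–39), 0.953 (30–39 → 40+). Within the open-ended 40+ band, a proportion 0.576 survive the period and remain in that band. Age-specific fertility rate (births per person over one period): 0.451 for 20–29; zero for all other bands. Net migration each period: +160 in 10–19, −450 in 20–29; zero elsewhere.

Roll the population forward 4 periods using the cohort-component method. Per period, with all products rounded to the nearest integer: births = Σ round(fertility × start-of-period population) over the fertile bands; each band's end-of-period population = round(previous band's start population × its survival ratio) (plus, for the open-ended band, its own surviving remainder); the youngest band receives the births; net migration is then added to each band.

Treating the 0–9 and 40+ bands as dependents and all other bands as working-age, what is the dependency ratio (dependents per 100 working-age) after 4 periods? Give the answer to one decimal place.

— Period 1 —
Births: 13000 * 0.451 = 5863
10–19: 4900 * 0.964 = 4724
20–29: 7900 * 0.941 = 7434
30–39: 13000 * 0.928 = 12064
40+: 4400 * 0.953 + 7800 * 0.576 = 4193 + 4493 = 8686
Net migration: 10–19 + 160 → 4884; 20–29 − 450 → 6984
Giving 5863 / 4884 / 6984 / 12064 / 8686.
— Period 2 —
Births: 6984 * 0.451 = 3150
10–19: 5863 * 0.964 = 5652
20–29: 4884 * 0.941 = 4596
30–39: 6984 * 0.928 = 6481
40+: 12064 * 0.953 + 8686 * 0.576 = 11497 + 5003 = 16500
Net migration: 10–19 + 160 → 5812; 20–29 − 450 → 4146
Giving 3150 / 5812 / 4146 / 6481 / 16500.
— Period 3 —
Births: 4146 * 0.451 = 1870
10–19: 3150 * 0.964 = 3037
20–29: 5812 * 0.941 = 5469
30–39: 4146 * 0.928 = 3847
40+: 6481 * 0.953 + 16500 * 0.576 = 6176 + 9504 = 15680
Net migration: 10–19 + 160 → 3197; 20–29 − 450 → 5019
Giving 1870 / 3197 / 5019 / 3847 / 15680.
— Period 4 —
Births: 5019 * 0.451 = 2264
10–19: 1870 * 0.964 = 1803
20–29: 3197 * 0.941 = 3008
30–39: 5019 * 0.928 = 4658
40+: 3847 * 0.953 + 15680 * 0.576 = 3666 + 9032 = 12698
Net migration: 10–19 + 160 → 1963; 20–29 − 450 → 2558
Giving 2264 / 1963 / 2558 / 4658 / 12698.
Dependents (band 0–9 + band 40+) = 2264 + 12698 = 14962; working-age = 9179; ratio = 14962/9179 × 100 = 163.0

163.0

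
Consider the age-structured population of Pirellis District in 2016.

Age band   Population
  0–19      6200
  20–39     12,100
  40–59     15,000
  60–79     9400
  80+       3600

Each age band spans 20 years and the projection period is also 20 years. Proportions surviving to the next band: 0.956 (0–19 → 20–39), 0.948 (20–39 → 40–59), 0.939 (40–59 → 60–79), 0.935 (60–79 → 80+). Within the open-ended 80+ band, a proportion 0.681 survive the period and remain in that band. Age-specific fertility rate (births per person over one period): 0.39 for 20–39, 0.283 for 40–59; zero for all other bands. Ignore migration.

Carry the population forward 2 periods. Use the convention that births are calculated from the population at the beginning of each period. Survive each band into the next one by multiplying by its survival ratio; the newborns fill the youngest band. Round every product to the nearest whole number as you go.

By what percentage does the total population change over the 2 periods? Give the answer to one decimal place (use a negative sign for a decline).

10.9

Period 1.
Births: 12100 * 0.39 = 4719, 15000 * 0.283 = 4245 → total 8964
20–39: 6200 * 0.956 = 5927
40–59: 12100 * 0.948 = 11471
60–79: 15000 * 0.939 = 14085
80+: 9400 * 0.935 + 3600 * 0.681 = 8789 + 2452 = 11241
→ [8964, 5927, 11471, 14085, 11241]
Period 2.
Births: 5927 * 0.39 = 2312, 11471 * 0.283 = 3246 → total 5558
20–39: 8964 * 0.956 = 8570
40–59: 5927 * 0.948 = 5619
60–79: 11471 * 0.939 = 10771
80+: 14085 * 0.935 + 11241 * 0.681 = 13169 + 7655 = 20824
→ [5558, 8570, 5619, 10771, 20824]
Total: 46300 → 51342; change = 5042; percentage change = 10.9%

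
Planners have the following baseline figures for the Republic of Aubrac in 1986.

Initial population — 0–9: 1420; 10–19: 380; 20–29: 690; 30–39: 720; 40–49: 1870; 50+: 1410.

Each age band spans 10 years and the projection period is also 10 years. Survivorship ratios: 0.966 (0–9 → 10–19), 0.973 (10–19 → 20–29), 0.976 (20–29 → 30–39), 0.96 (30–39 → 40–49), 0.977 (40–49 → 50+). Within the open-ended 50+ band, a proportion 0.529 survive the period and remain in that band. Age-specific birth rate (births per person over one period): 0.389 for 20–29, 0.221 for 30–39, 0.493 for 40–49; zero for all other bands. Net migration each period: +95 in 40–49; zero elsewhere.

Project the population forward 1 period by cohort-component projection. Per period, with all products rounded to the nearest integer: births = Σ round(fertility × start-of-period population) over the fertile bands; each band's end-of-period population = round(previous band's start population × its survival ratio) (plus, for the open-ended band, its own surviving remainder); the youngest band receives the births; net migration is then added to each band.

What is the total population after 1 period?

Let group 1 be 0–9 through group 6 = 50+.
Period 1:
Births: 690 * 0.389 = 268 ; 720 * 0.221 = 159 ; 1870 * 0.493 = 922 ⇒ total 1349
Group 2: 1420 * 0.966 = 1372
Group 3: 380 * 0.973 = 370
Group 4: 690 * 0.976 = 673
Group 5: 720 * 0.96 = 691
Group 6: 1870 * 0.977 + 1410 * 0.529 = 1827 + 746 = 2573
Net migration: Group 5 + 95 → 786
→ [1349, 1372, 370, 673, 786, 2573]
Total after period 1: 1349 + 1372 + 370 + 673 + 786 + 2573 = 7123

7123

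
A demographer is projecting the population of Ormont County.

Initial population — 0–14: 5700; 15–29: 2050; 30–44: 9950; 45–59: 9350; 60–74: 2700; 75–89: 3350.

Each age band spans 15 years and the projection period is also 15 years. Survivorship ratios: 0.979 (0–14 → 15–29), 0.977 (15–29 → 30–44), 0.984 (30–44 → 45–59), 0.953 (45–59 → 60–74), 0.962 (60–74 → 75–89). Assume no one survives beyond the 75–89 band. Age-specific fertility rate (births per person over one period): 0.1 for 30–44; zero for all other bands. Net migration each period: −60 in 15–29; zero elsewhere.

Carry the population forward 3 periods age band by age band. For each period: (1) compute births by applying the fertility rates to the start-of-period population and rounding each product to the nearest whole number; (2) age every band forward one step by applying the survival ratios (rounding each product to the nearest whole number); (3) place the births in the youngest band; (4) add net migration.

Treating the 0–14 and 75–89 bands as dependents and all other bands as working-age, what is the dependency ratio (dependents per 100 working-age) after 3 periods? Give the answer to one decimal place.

115.8

Period 1:
Births: 9950 × 0.1 = 995
15–29: 5700 × 0.979 = 5580
30–44: 2050 × 0.977 = 2003
45–59: 9950 × 0.984 = 9791
60–74: 9350 × 0.953 = 8911
75–89: 2700 × 0.962 = 2597
Net migration: 15–29 − 60 → 5520
→ [995, 5520, 2003, 9791, 8911, 2597]
Period 2:
Births: 2003 × 0.1 = 200
15–29: 995 × 0.979 = 974
30–44: 5520 × 0.977 = 5393
45–59: 2003 × 0.984 = 1971
60–74: 9791 × 0.953 = 9331
75–89: 8911 × 0.962 = 8572
Net migration: 15–29 − 60 → 914
→ [200, 914, 5393, 1971, 9331, 8572]
Period 3:
Births: 5393 × 0.1 = 539
15–29: 200 × 0.979 = 196
30–44: 914 × 0.977 = 893
45–59: 5393 × 0.984 = 5307
60–74: 1971 × 0.953 = 1878
75–89: 9331 × 0.962 = 8976
Net migration: 15–29 − 60 → 136
→ [539, 136, 893, 5307, 1878, 8976]
Dependents (band 0–14 + band 75–89) = 539 + 8976 = 9515; working-age = 8214; ratio = 9515/8214 × 100 = 115.8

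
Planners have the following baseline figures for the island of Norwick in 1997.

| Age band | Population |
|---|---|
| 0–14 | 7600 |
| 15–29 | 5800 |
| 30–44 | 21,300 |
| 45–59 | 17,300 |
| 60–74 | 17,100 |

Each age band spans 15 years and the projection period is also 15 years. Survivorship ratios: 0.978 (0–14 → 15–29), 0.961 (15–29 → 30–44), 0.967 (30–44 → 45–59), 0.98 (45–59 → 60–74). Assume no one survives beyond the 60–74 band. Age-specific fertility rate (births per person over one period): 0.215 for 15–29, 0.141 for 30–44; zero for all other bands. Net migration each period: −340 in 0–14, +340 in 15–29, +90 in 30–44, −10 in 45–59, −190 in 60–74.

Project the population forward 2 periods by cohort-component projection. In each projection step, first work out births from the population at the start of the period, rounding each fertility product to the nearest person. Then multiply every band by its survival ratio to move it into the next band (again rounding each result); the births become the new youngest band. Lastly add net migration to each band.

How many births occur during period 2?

2470

Call the bands 1 to 5, youngest first.
[period 1]
Births: 5800 × 0.215 = 1247 ; 21300 × 0.141 = 3003 ⇒ total 4250
Band 2: 7600 × 0.978 = 7433
Band 3: 5800 × 0.961 = 5574
Band 4: 21300 × 0.967 = 20597
Band 5: 17300 × 0.98 = 16954
Net migration: Band 1 − 340 → 3910; Band 2 + 340 → 7773; Band 3 + 90 → 5664; Band 4 − 10 → 20587; Band 5 − 190 → 16764
→ [3910, 7773, 5664, 20587, 16764]
[period 2]
Births: 7773 × 0.215 = 1671 ; 5664 × 0.141 = 799 ⇒ total 2470
Band 2: 3910 × 0.978 = 3824
Band 3: 7773 × 0.961 = 7470
Band 4: 5664 × 0.967 = 5477
Band 5: 20587 × 0.98 = 20175
Net migration: Band 1 − 340 → 2130; Band 2 + 340 → 4164; Band 3 + 90 → 7560; Band 4 − 10 → 5467; Band 5 − 190 → 19985
→ [2130, 4164, 7560, 5467, 19985]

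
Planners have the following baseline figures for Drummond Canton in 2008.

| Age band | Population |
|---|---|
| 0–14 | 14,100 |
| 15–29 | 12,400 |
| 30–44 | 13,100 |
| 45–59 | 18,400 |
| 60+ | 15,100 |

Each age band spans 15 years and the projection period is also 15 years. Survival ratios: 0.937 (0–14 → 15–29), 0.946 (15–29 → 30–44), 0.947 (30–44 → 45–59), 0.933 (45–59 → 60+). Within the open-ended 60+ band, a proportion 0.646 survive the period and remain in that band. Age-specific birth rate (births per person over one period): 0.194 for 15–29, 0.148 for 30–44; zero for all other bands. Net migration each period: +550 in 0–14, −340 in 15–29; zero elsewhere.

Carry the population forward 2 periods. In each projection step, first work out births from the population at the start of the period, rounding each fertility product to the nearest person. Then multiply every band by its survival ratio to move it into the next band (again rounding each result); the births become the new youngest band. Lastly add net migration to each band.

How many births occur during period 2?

4233

Numbering the bands 1..5 from youngest to oldest:
Period 1.
Births: 12400 × 0.194 = 2406, 13100 × 0.148 = 1939 → 4345
Band 2: 14100 × 0.937 = 13212
Band 3: 12400 × 0.946 = 11730
Band 4: 13100 × 0.947 = 12406
Band 5: 18400 × 0.933 + 15100 × 0.646 = 17167 + 9755 = 26922
Net migration: Band 1 + 550 → 4895; Band 2 − 340 → 12872
Giving 4895 / 12872 / 11730 / 12406 / 26922.
Period 2.
Births: 12872 × 0.194 = 2497, 11730 × 0.148 = 1736 → 4233
Band 2: 4895 × 0.937 = 4587
Band 3: 12872 × 0.946 = 12177
Band 4: 11730 × 0.947 = 11108
Band 5: 12406 × 0.933 + 26922 × 0.646 = 11575 + 17392 = 28967
Net migration: Band 1 + 550 → 4783; Band 2 − 340 → 4247
Giving 4783 / 4247 / 12177 / 11108 / 28967.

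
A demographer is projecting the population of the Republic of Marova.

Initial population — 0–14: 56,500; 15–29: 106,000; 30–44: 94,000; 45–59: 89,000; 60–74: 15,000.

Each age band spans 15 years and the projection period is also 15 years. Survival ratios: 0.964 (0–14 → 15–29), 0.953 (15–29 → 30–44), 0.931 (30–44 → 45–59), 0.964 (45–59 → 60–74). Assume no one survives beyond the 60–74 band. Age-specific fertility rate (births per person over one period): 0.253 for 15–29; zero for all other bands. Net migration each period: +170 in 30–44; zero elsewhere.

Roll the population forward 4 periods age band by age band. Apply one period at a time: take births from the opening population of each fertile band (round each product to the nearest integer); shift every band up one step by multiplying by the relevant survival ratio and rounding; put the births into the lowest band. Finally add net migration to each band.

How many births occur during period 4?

[period 1]
Births: 106000 × 0.253 = 26818
15–29: 56500 × 0.964 = 54466
30–44: 106000 × 0.953 = 101018
45–59: 94000 × 0.931 = 87514
60–74: 89000 × 0.964 = 85796
Net migration: 30–44 + 170 → 101188
Population now: 0–14=26818, 15–29=54466, 30–44=101188, 45–59=87514, 60–74=85796
[period 2]
Births: 54466 × 0.253 = 13780
15–29: 26818 × 0.964 = 25853
30–44: 54466 × 0.953 = 51906
45–59: 101188 × 0.931 = 94206
60–74: 87514 × 0.964 = 84363
Net migration: 30–44 + 170 → 52076
Population now: 0–14=13780, 15–29=25853, 30–44=52076, 45–59=94206, 60–74=84363
[period 3]
Births: 25853 × 0.253 = 6541
15–29: 13780 × 0.964 = 13284
30–44: 25853 × 0.953 = 24638
45–59: 52076 × 0.931 = 48483
60–74: 94206 × 0.964 = 90815
Net migration: 30–44 + 170 → 24808
Population now: 0–14=6541, 15–29=13284, 30–44=24808, 45–59=48483, 60–74=90815
[period 4]
Births: 13284 × 0.253 = 3361
15–29: 6541 × 0.964 = 6306
30–44: 13284 × 0.953 = 12660
45–59: 24808 × 0.931 = 23096
60–74: 48483 × 0.964 = 46738
Net migration: 30–44 + 170 → 12830
Population now: 0–14=3361, 15–29=6306, 30–44=12830, 45–59=23096, 60–74=46738

3361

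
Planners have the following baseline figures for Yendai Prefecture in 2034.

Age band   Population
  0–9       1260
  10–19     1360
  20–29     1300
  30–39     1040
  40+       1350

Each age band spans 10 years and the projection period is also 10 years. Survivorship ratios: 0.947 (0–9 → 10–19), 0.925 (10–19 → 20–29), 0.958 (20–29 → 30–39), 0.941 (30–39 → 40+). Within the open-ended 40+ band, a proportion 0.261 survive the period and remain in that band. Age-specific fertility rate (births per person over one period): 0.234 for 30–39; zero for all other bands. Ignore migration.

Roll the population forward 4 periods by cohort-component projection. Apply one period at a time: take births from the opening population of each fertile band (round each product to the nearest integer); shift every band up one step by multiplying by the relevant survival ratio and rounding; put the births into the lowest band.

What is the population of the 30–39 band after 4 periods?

Period 1.
Births: 1040 × 0.234 = 243
10–19: 1260 × 0.947 = 1193
20–29: 1360 × 0.925 = 1258
30–39: 1300 × 0.958 = 1245
40+: 1040 × 0.941 + 1350 × 0.261 = 979 + 352 = 1331
End of period: [243, 1193, 1258, 1245, 1331]
Period 2.
Births: 1245 × 0.234 = 291
10–19: 243 × 0.947 = 230
20–29: 1193 × 0.925 = 1104
30–39: 1258 × 0.958 = 1205
40+: 1245 × 0.941 + 1331 × 0.261 = 1172 + 347 = 1519
End of period: [291, 230, 1104, 1205, 1519]
Period 3.
Births: 1205 × 0.234 = 282
10–19: 291 × 0.947 = 276
20–29: 230 × 0.925 = 213
30–39: 1104 × 0.958 = 1058
40+: 1205 × 0.941 + 1519 × 0.261 = 1134 + 396 = 1530
End of period: [282, 276, 213, 1058, 1530]
Period 4.
Births: 1058 × 0.234 = 248
10–19: 282 × 0.947 = 267
20–29: 276 × 0.925 = 255
30–39: 213 × 0.958 = 204
40+: 1058 × 0.941 + 1530 × 0.261 = 996 + 399 = 1395
End of period: [248, 267, 255, 204, 1395]

204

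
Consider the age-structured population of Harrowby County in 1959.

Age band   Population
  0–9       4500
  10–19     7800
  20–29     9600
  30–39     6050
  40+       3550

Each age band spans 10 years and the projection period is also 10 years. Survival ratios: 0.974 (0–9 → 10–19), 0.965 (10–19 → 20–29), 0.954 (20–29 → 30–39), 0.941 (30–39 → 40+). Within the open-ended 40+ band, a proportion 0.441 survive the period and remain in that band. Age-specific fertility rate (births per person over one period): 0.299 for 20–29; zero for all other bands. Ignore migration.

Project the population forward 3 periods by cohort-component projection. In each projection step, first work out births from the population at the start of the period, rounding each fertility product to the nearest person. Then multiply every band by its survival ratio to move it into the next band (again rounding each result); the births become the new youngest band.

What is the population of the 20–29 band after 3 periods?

Period 1:
Births: 9600 × 0.299 = 2870
10–19: 4500 × 0.974 = 4383
20–29: 7800 × 0.965 = 7527
30–39: 9600 × 0.954 = 9158
40+: 6050 × 0.941 + 3550 × 0.441 = 5693 + 1566 = 7259
End of period: [2870, 4383, 7527, 9158, 7259]
Period 2:
Births: 7527 × 0.299 = 2251
10–19: 2870 × 0.974 = 2795
20–29: 4383 × 0.965 = 4230
30–39: 7527 × 0.954 = 7181
40+: 9158 × 0.941 + 7259 × 0.441 = 8618 + 3201 = 11819
End of period: [2251, 2795, 4230, 7181, 11819]
Period 3:
Births: 4230 × 0.299 = 1265
10–19: 2251 × 0.974 = 2192
20–29: 2795 × 0.965 = 2697
30–39: 4230 × 0.954 = 4035
40+: 7181 × 0.941 + 11819 × 0.441 = 6757 + 5212 = 11969
End of period: [1265, 2192, 2697, 4035, 11969]

2697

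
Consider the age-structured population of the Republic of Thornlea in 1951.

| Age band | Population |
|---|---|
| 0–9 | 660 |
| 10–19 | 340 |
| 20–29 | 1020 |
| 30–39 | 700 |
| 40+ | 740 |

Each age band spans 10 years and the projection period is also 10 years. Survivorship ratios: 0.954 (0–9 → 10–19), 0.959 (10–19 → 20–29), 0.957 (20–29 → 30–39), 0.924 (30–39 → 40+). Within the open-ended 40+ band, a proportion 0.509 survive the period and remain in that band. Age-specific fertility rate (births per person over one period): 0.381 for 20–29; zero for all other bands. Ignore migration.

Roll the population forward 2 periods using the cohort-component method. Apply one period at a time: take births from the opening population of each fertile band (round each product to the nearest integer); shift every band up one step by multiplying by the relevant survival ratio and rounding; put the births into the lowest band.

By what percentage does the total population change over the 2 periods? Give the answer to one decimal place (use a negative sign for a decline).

-18.1

Let band 1 be 0–9 through band 5 = 40+.
Period 1:
Births: 1020 × 0.381 = 389
Band 2: 660 × 0.954 = 630
Band 3: 340 × 0.959 = 326
Band 4: 1020 × 0.957 = 976
Band 5: 700 × 0.924 + 740 × 0.509 = 647 + 377 = 1024
Giving 389 / 630 / 326 / 976 / 1024.
Period 2:
Births: 326 × 0.381 = 124
Band 2: 389 × 0.954 = 371
Band 3: 630 × 0.959 = 604
Band 4: 326 × 0.957 = 312
Band 5: 976 × 0.924 + 1024 × 0.509 = 902 + 521 = 1423
Giving 124 / 371 / 604 / 312 / 1423.
Total: 3460 → 2834; change = -626; percentage change = -18.1%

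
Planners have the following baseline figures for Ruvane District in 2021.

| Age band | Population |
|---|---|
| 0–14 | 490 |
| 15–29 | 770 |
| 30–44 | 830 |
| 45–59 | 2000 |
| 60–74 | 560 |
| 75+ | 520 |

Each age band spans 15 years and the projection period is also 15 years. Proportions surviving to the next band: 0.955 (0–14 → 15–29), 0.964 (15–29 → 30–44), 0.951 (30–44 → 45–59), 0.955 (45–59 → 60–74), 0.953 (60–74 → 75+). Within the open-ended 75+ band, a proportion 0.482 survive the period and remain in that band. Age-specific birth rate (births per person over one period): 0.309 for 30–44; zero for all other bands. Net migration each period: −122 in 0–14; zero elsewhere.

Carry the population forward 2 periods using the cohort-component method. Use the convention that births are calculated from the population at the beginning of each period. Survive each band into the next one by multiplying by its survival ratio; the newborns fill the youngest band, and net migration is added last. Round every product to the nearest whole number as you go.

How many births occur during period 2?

Call the bands 1 to 6, youngest first.
Period 1:
Births: 830 * 0.309 = 256
Band 2: 490 * 0.955 = 468
Band 3: 770 * 0.964 = 742
Band 4: 830 * 0.951 = 789
Band 5: 2000 * 0.955 = 1910
Band 6: 560 * 0.953 + 520 * 0.482 = 534 + 251 = 785
Net migration: Band 1 − 122 → 134
Population now: 0–14=134, 15–29=468, 30–44=742, 45–59=789, 60–74=1910, 75+=785
Period 2:
Births: 742 * 0.309 = 229
Band 2: 134 * 0.955 = 128
Band 3: 468 * 0.964 = 451
Band 4: 742 * 0.951 = 706
Band 5: 789 * 0.955 = 753
Band 6: 1910 * 0.953 + 785 * 0.482 = 1820 + 378 = 2198
Net migration: Band 1 − 122 → 107
Population now: 0–14=107, 15–29=128, 30–44=451, 45–59=706, 60–74=753, 75+=2198

229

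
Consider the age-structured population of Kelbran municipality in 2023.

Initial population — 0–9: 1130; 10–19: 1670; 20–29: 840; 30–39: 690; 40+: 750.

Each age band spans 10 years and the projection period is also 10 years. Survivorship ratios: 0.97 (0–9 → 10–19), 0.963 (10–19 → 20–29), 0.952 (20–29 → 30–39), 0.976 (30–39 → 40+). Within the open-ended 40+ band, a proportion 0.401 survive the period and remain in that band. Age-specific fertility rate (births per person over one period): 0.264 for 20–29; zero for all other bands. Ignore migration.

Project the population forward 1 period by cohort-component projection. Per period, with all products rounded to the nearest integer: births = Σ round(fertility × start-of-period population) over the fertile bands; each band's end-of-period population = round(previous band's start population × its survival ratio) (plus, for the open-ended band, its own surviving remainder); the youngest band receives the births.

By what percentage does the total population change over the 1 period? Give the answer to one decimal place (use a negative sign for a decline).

-7.5

— Period 1 —
Births: 840 * 0.264 = 222
10–19: 1130 * 0.97 = 1096
20–29: 1670 * 0.963 = 1608
30–39: 840 * 0.952 = 800
40+: 690 * 0.976 + 750 * 0.401 = 673 + 301 = 974
Giving 222 / 1096 / 1608 / 800 / 974.
Total: 5080 → 4700; change = -380; percentage change = -7.5%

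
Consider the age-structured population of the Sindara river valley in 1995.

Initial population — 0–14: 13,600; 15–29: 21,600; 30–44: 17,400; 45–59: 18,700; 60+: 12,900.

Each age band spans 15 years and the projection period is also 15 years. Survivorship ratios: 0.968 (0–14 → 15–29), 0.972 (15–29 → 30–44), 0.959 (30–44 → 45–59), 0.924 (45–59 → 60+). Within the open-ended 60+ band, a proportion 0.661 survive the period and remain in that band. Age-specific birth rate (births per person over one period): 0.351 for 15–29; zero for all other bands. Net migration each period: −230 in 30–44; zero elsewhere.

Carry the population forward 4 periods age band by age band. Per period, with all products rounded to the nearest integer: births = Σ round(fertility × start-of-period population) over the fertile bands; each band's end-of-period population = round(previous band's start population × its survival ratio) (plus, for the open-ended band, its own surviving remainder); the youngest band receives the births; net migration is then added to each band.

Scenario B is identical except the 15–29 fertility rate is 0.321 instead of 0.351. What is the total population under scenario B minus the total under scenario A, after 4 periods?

-1622

[period 1]
Births: 21600 × 0.351 = 7582
15–29: 13600 × 0.968 = 13165
30–44: 21600 × 0.972 = 20995
45–59: 17400 × 0.959 = 16687
60+: 18700 × 0.924 + 12900 × 0.661 = 17279 + 8527 = 25806
Net migration: 30–44 − 230 → 20765
Giving 7582 / 13165 / 20765 / 16687 / 25806.
[period 2]
Births: 13165 × 0.351 = 4621
15–29: 7582 × 0.968 = 7339
30–44: 13165 × 0.972 = 12796
45–59: 20765 × 0.959 = 19914
60+: 16687 × 0.924 + 25806 × 0.661 = 15419 + 17058 = 32477
Net migration: 30–44 − 230 → 12566
Giving 4621 / 7339 / 12566 / 19914 / 32477.
[period 3]
Births: 7339 × 0.351 = 2576
15–29: 4621 × 0.968 = 4473
30–44: 7339 × 0.972 = 7134
45–59: 12566 × 0.959 = 12051
60+: 19914 × 0.924 + 32477 × 0.661 = 18401 + 21467 = 39868
Net migration: 30–44 − 230 → 6904
Giving 2576 / 4473 / 6904 / 12051 / 39868.
[period 4]
Births: 4473 × 0.351 = 1570
15–29: 2576 × 0.968 = 2494
30–44: 4473 × 0.972 = 4348
45–59: 6904 × 0.959 = 6621
60+: 12051 × 0.924 + 39868 × 0.661 = 11135 + 26353 = 37488
Net migration: 30–44 − 230 → 4118
Giving 1570 / 2494 / 4118 / 6621 / 37488.
Scenario A total after 4 periods: 52291
Scenario B projection —
[period 1]
Births: 21600 × 0.321 = 6934
15–29: 13600 × 0.968 = 13165
30–44: 21600 × 0.972 = 20995
45–59: 17400 × 0.959 = 16687
60+: 18700 × 0.924 + 12900 × 0.661 = 17279 + 8527 = 25806
Net migration: 30–44 − 230 → 20765
Giving 6934 / 13165 / 20765 / 16687 / 25806.
[period 2]
Births: 13165 × 0.321 = 4226
15–29: 6934 × 0.968 = 6712
30–44: 13165 × 0.972 = 12796
45–59: 20765 × 0.959 = 19914
60+: 16687 × 0.924 + 25806 × 0.661 = 15419 + 17058 = 32477
Net migration: 30–44 − 230 → 12566
Giving 4226 / 6712 / 12566 / 19914 / 32477.
[period 3]
Births: 6712 × 0.321 = 2155
15–29: 4226 × 0.968 = 4091
30–44: 6712 × 0.972 = 6524
45–59: 12566 × 0.959 = 12051
60+: 19914 × 0.924 + 32477 × 0.661 = 18401 + 21467 = 39868
Net migration: 30–44 − 230 → 6294
Giving 2155 / 4091 / 6294 / 12051 / 39868.
[period 4]
Births: 4091 × 0.321 = 1313
15–29: 2155 × 0.968 = 2086
30–44: 4091 × 0.972 = 3976
45–59: 6294 × 0.959 = 6036
60+: 12051 × 0.924 + 39868 × 0.661 = 11135 + 26353 = 37488
Net migration: 30–44 − 230 → 3746
Giving 1313 / 2086 / 3746 / 6036 / 37488.
Scenario B total after 4 periods: 50669
Difference B − A = 50669 − 52291 = -1622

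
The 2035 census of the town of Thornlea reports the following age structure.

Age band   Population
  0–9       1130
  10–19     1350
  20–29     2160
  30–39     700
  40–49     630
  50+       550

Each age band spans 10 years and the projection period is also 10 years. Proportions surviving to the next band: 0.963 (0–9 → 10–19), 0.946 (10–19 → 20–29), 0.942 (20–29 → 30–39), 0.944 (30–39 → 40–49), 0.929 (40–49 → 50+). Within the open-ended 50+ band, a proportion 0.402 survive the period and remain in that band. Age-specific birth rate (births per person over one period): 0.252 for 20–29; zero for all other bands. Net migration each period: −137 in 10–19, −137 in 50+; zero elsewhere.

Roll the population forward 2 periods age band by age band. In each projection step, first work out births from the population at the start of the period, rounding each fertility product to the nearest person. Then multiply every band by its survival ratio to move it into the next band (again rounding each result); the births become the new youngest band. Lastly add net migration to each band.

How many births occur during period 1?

544

[period 1]
Births: 2160 × 0.252 = 544
10–19: 1130 × 0.963 = 1088
20–29: 1350 × 0.946 = 1277
30–39: 2160 × 0.942 = 2035
40–49: 700 × 0.944 = 661
50+: 630 × 0.929 + 550 × 0.402 = 585 + 221 = 806
Net migration: 10–19 − 137 → 951; 50+ − 137 → 669
→ [544, 951, 1277, 2035, 661, 669]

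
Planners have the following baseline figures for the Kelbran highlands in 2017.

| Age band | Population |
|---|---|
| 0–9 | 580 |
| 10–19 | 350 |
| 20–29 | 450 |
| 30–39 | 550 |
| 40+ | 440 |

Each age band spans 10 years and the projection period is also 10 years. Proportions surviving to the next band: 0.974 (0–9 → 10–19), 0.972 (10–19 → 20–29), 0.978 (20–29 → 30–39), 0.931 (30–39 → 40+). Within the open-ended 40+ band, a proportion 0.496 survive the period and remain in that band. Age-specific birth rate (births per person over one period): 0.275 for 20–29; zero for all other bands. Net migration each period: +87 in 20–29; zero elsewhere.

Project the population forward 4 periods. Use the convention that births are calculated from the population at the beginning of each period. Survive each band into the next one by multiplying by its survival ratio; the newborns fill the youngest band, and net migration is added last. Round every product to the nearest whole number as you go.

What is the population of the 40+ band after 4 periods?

Call the bands 1 to 5, youngest first.
After projecting period 1:
Births: 450 × 0.275 = 124
Band 2: 580 × 0.974 = 565
Band 3: 350 × 0.972 = 340
Band 4: 450 × 0.978 = 440
Band 5: 550 × 0.931 + 440 × 0.496 = 512 + 218 = 730
Net migration: Band 3 + 87 → 427
Giving 124 / 565 / 427 / 440 / 730.
After projecting period 2:
Births: 427 × 0.275 = 117
Band 2: 124 × 0.974 = 121
Band 3: 565 × 0.972 = 549
Band 4: 427 × 0.978 = 418
Band 5: 440 × 0.931 + 730 × 0.496 = 410 + 362 = 772
Net migration: Band 3 + 87 → 636
Giving 117 / 121 / 636 / 418 / 772.
After projecting period 3:
Births: 636 × 0.275 = 175
Band 2: 117 × 0.974 = 114
Band 3: 121 × 0.972 = 118
Band 4: 636 × 0.978 = 622
Band 5: 418 × 0.931 + 772 × 0.496 = 389 + 383 = 772
Net migration: Band 3 + 87 → 205
Giving 175 / 114 / 205 / 622 / 772.
After projecting period 4:
Births: 205 × 0.275 = 56
Band 2: 175 × 0.974 = 170
Band 3: 114 × 0.972 = 111
Band 4: 205 × 0.978 = 200
Band 5: 622 × 0.931 + 772 × 0.496 = 579 + 383 = 962
Net migration: Band 3 + 87 → 198
Giving 56 / 170 / 198 / 200 / 962.

962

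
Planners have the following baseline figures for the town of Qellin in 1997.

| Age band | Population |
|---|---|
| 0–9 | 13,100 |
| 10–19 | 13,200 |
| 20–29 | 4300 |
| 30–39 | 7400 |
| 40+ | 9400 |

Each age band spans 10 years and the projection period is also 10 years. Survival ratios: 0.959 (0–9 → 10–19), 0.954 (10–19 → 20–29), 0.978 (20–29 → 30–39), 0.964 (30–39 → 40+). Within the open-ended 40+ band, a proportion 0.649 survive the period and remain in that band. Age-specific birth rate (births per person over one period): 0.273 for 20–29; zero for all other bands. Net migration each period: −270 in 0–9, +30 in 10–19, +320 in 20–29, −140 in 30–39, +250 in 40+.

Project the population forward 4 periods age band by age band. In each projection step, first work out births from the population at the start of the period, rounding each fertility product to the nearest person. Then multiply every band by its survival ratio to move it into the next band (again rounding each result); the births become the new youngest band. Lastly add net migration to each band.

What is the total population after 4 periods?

32550

Call the groups 1 to 5, youngest first.
Period 1.
Births: 4300 × 0.273 = 1174
Group 2: 13100 × 0.959 = 12563
Group 3: 13200 × 0.954 = 12593
Group 4: 4300 × 0.978 = 4205
Group 5: 7400 × 0.964 + 9400 × 0.649 = 7134 + 6101 = 13235
Net migration: Group 1 − 270 → 904; Group 2 + 30 → 12593; Group 3 + 320 → 12913; Group 4 − 140 → 4065; Group 5 + 250 → 13485
Population now: 0–9=904, 10–19=12593, 20–29=12913, 30–39=4065, 40+=13485
Period 2.
Births: 12913 × 0.273 = 3525
Group 2: 904 × 0.959 = 867
Group 3: 12593 × 0.954 = 12014
Group 4: 12913 × 0.978 = 12629
Group 5: 4065 × 0.964 + 13485 × 0.649 = 3919 + 8752 = 12671
Net migration: Group 1 − 270 → 3255; Group 2 + 30 → 897; Group 3 + 320 → 12334; Group 4 − 140 → 12489; Group 5 + 250 → 12921
Population now: 0–9=3255, 10–19=897, 20–29=12334, 30–39=12489, 40+=12921
Period 3.
Births: 12334 × 0.273 = 3367
Group 2: 3255 × 0.959 = 3122
Group 3: 897 × 0.954 = 856
Group 4: 12334 × 0.978 = 12063
Group 5: 12489 × 0.964 + 12921 × 0.649 = 12039 + 8386 = 20425
Net migration: Group 1 − 270 → 3097; Group 2 + 30 → 3152; Group 3 + 320 → 1176; Group 4 − 140 → 11923; Group 5 + 250 → 20675
Population now: 0–9=3097, 10–19=3152, 20–29=1176, 30–39=11923, 40+=20675
Period 4.
Births: 1176 × 0.273 = 321
Group 2: 3097 × 0.959 = 2970
Group 3: 3152 × 0.954 = 3007
Group 4: 1176 × 0.978 = 1150
Group 5: 11923 × 0.964 + 20675 × 0.649 = 11494 + 13418 = 24912
Net migration: Group 1 − 270 → 51; Group 2 + 30 → 3000; Group 3 + 320 → 3327; Group 4 − 140 → 1010; Group 5 + 250 → 25162
Population now: 0–9=51, 10–19=3000, 20–29=3327, 30–39=1010, 40+=25162
Total after period 4: 51 + 3000 + 3327 + 1010 + 25162 = 32550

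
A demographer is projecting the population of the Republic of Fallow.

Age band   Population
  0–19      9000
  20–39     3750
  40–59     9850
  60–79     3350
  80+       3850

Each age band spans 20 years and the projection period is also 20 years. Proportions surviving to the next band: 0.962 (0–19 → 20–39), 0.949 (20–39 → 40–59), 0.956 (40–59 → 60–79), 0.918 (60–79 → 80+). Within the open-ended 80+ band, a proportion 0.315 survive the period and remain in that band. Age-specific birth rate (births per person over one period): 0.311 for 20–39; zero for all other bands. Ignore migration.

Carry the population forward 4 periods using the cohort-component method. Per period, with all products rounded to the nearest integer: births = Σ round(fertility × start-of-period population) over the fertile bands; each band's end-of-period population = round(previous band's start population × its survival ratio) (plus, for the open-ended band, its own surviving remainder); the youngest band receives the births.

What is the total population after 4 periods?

Numbering the groups 1..5 from youngest to oldest:
[period 1]
Births: 3750 × 0.311 = 1166
Group 2: 9000 × 0.962 = 8658
Group 3: 3750 × 0.949 = 3559
Group 4: 9850 × 0.956 = 9417
Group 5: 3350 × 0.918 + 3850 × 0.315 = 3075 + 1213 = 4288
Population now: 0–19=1166, 20–39=8658, 40–59=3559, 60–79=9417, 80+=4288
[period 2]
Births: 8658 × 0.311 = 2693
Group 2: 1166 × 0.962 = 1122
Group 3: 8658 × 0.949 = 8216
Group 4: 3559 × 0.956 = 3402
Group 5: 9417 × 0.918 + 4288 × 0.315 = 8645 + 1351 = 9996
Population now: 0–19=2693, 20–39=1122, 40–59=8216, 60–79=3402, 80+=9996
[period 3]
Births: 1122 × 0.311 = 349
Group 2: 2693 × 0.962 = 2591
Group 3: 1122 × 0.949 = 1065
Group 4: 8216 × 0.956 = 7854
Group 5: 3402 × 0.918 + 9996 × 0.315 = 3123 + 3149 = 6272
Population now: 0–19=349, 20–39=2591, 40–59=1065, 60–79=7854, 80+=6272
[period 4]
Births: 2591 × 0.311 = 806
Group 2: 349 × 0.962 = 336
Group 3: 2591 × 0.949 = 2459
Group 4: 1065 × 0.956 = 1018
Group 5: 7854 × 0.918 + 6272 × 0.315 = 7210 + 1976 = 9186
Population now: 0–19=806, 20–39=336, 40–59=2459, 60–79=1018, 80+=9186
Total after period 4: 806 + 336 + 2459 + 1018 + 9186 = 13805

13805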